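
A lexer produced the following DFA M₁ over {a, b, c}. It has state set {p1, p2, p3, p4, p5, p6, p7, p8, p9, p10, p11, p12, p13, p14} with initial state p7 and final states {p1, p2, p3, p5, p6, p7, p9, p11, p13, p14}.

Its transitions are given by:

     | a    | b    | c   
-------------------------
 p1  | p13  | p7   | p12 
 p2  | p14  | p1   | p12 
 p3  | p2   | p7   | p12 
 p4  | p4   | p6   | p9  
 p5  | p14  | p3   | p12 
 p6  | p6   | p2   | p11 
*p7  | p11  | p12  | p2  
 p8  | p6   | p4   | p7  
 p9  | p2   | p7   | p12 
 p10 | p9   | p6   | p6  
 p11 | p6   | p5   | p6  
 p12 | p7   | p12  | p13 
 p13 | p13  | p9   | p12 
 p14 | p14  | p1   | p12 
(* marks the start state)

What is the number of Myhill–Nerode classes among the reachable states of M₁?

5

Reachable states from the start: {p1,p2,p3,p5,p6,p7,p9,p11,p12,p13,p14}. Unreachable: {p4,p8,p10} — drop them.
Initial partition by acceptance: {p1,p2,p3,p5,p6,p7,p9,p11,p13,p14} | {p12}.
Split {p1,p2,p3,p5,p6,p7,p9,p11,p13,p14} by δ(·,b) → {p1,p2,p3,p5,p6,p9,p11,p13,p14} and {p7}.
Split {p1,p2,p3,p5,p6,p9,p11,p13,p14} by δ(·,b) → {p2,p5,p6,p11,p13,p14} and {p1,p3,p9}.
Split {p2,p5,p6,p11,p13,p14} by δ(·,b) → {p2,p5,p13,p14} and {p6,p11}.
Stable partition: {p2,p5,p13,p14} | {p12} | {p7} | {p1,p3,p9} | {p6,p11} — 5 equivalence classes.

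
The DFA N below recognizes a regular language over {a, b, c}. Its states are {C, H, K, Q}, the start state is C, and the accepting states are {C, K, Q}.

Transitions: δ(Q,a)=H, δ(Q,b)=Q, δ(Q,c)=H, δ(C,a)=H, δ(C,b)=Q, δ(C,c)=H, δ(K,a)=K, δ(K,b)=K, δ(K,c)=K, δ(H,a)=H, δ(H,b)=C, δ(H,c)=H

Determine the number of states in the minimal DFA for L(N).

First remove the unreachable states {K}; 3 states remain.
Initial partition by acceptance: {C,Q} | {H}.
Stable partition: {C,Q} | {H} — 2 equivalence classes.

2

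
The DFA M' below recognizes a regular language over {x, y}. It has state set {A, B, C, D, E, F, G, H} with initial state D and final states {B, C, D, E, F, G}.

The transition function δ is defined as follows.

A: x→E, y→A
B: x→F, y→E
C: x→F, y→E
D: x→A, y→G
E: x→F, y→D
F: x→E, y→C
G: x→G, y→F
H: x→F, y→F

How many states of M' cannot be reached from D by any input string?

2

No path from D leads to B, H; the other 6 states are all reachable.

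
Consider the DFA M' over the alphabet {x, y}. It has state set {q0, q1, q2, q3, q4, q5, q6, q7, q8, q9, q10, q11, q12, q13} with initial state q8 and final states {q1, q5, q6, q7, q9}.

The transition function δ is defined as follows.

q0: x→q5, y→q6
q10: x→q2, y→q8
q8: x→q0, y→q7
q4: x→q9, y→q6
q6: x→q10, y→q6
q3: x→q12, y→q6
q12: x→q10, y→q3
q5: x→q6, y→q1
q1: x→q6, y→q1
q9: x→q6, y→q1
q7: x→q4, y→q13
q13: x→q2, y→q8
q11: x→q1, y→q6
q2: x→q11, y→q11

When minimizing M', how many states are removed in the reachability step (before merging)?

No path from q8 leads to q3, q12; the other 12 states are all reachable.

2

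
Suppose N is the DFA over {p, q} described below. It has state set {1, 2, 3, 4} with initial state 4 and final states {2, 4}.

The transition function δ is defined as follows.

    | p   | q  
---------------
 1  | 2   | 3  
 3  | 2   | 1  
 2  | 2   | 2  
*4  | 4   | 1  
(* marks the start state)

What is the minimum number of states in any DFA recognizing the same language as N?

3

Every state is reachable, so we keep all 4.
Initial partition by acceptance: {2,4} | {1,3}.
Split {2,4} by δ(·,q) → {2} and {4}.
Stable partition: {2} | {1,3} | {4} — 3 equivalence classes.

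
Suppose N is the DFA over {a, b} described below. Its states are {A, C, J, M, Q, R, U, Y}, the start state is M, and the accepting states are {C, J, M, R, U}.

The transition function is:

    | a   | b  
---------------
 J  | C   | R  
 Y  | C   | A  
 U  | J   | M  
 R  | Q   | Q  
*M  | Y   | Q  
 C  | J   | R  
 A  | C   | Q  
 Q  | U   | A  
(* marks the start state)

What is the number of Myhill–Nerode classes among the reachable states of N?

Start with accepting vs non-accepting: {C,J,M,R,U} | {A,Q,Y}.
On input a, block {C,J,M,R,U} splits into {C,J,U} and {M,R}.
Stable partition: {C,J,U} | {A,Q,Y} | {M,R} — 3 equivalence classes.

3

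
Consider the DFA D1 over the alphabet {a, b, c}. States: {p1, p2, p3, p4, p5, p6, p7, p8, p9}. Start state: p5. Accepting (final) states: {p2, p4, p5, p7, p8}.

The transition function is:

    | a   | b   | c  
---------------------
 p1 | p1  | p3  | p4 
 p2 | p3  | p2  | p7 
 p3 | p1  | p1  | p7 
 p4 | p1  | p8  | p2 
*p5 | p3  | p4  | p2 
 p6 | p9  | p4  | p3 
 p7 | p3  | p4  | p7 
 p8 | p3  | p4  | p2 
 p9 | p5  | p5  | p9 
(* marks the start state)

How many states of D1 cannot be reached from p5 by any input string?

Starting at p5 and following transitions, the reachable set is {p1, p2, p3, p4, p5, p7, p8}. That leaves p6, p9 unreachable — 2 in total.

2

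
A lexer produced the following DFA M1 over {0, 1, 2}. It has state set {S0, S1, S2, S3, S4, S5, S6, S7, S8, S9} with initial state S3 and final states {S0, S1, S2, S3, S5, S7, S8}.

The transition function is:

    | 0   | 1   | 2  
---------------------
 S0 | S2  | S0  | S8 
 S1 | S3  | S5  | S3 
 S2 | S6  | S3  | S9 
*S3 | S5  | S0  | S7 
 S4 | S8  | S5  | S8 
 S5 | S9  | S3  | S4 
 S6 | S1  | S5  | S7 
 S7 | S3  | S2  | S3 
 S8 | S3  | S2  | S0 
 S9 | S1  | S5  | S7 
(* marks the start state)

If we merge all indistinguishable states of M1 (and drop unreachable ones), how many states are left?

4

All states are reachable from the start state.
Start with accepting vs non-accepting: {S0,S1,S2,S3,S5,S7,S8} | {S4,S6,S9}.
Split {S0,S1,S2,S3,S5,S7,S8} by δ(·,0) → {S0,S1,S3,S7,S8} and {S2,S5}.
Refine {S0,S1,S3,S7,S8} on symbol 0: members go to different blocks, giving {S1,S7,S8} and {S0,S3}.
No further refinement is possible. Final partition (4 blocks): {S1,S7,S8} | {S4,S6,S9} | {S2,S5} | {S0,S3}.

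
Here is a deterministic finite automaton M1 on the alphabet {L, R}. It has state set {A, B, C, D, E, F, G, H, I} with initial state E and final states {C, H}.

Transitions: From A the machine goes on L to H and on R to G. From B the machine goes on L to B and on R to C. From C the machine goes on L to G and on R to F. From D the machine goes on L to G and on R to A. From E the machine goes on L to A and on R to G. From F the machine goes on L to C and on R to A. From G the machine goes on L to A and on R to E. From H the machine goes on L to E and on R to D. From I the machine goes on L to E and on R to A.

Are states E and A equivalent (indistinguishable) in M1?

No

First remove the unreachable states {B,C,F,I}; 5 states remain.
Start with accepting vs non-accepting: {H} | {A,D,E,G}.
On input L, block {A,D,E,G} splits into {D,E,G} and {A}.
Refine {D,E,G} on symbol L: members go to different blocks, giving {E,G} and {D}.
The partition is now stable with 4 blocks: {H} | {E,G} | {A} | {D}.
E and A end up in different blocks, so they are distinguishable. For instance, the string 'L' is accepted from only A.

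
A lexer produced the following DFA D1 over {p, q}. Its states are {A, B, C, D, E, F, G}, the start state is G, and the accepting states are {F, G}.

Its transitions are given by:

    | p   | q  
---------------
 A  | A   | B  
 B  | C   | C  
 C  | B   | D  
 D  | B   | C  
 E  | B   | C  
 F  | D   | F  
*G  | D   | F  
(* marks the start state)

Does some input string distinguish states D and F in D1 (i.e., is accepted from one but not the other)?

Yes

Reachable states from the start: {B,C,D,F,G}. Unreachable: {A,E} — drop them.
Initial partition by acceptance: {F,G} | {B,C,D}.
The partition is now stable with 2 blocks: {F,G} | {B,C,D}.
D and F end up in different blocks, so they are distinguishable. For instance, the string 'ε' is accepted from only F.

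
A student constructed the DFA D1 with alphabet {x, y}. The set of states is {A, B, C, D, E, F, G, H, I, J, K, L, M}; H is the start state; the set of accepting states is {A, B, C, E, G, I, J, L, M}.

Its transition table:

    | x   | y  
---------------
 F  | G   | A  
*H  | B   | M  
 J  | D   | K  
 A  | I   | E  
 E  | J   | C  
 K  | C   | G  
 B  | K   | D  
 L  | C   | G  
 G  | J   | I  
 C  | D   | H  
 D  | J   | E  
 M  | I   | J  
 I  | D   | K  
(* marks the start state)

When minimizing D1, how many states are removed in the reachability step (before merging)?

No path from H leads to A, F, L; the other 10 states are all reachable.

3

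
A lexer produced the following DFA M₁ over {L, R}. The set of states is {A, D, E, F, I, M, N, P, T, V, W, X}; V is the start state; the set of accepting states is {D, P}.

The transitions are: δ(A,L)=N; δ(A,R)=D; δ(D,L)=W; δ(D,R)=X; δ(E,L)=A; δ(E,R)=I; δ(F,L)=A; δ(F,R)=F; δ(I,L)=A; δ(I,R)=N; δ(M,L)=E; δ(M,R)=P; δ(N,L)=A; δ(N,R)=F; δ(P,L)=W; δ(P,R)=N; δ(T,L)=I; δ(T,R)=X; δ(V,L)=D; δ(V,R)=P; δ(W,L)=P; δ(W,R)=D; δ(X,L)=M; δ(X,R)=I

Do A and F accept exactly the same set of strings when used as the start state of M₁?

States {T} cannot be reached from the start state, so discard them.
P0 = {D,P} | {A,E,F,I,M,N,V,W,X}.
On input L, block {A,E,F,I,M,N,V,W,X} splits into {A,E,F,I,M,N,X} and {V,W}.
Split {A,E,F,I,M,N,X} by δ(·,R) → {E,F,I,N,X} and {A,M}.
The partition is now stable with 4 blocks: {D,P} | {E,F,I,N,X} | {V,W} | {A,M}.
A and F end up in different blocks, so they are distinguishable. For instance, the string 'R' is accepted from only A.

No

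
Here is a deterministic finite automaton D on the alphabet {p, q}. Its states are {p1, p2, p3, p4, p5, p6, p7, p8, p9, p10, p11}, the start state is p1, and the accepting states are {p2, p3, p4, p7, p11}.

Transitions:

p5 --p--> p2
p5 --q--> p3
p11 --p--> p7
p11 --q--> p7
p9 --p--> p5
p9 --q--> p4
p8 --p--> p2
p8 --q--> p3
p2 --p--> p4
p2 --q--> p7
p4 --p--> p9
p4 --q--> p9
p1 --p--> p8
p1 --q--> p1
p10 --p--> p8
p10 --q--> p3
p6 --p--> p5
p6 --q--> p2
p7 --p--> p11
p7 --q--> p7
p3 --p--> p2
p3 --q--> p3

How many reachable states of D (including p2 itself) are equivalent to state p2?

1

States {p6,p10} cannot be reached from the start state, so discard them.
Initial partition by acceptance: {p2,p3,p4,p7,p11} | {p1,p5,p8,p9}.
Refine {p2,p3,p4,p7,p11} on symbol p: members go to different blocks, giving {p2,p3,p7,p11} and {p4}.
Split {p2,p3,p7,p11} by δ(·,p) → {p3,p7,p11} and {p2}.
Refine {p3,p7,p11} on symbol p: members go to different blocks, giving {p7,p11} and {p3}.
On input p, block {p1,p5,p8,p9} splits into {p1,p9} and {p5,p8}.
Refine {p1,p9} on symbol q: members go to different blocks, giving {p1} and {p9}.
The partition is now stable with 7 blocks: {p7,p11} | {p1} | {p4} | {p2} | {p3} | {p5,p8} | {p9}.
The equivalence class containing p2 is {p2}, of size 1.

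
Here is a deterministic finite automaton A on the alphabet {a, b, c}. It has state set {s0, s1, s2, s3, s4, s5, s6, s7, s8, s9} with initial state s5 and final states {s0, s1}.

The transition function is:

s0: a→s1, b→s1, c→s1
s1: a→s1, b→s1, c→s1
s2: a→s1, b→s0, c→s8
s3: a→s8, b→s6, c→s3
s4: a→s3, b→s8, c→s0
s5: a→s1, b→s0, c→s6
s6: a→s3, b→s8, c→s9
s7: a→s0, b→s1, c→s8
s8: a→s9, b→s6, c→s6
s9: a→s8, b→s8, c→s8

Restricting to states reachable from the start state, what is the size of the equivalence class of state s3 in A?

Reachable states from the start: {s0,s1,s3,s5,s6,s8,s9}. Unreachable: {s2,s4,s7} — drop them.
P0 = {s0,s1} | {s3,s5,s6,s8,s9}.
Refine {s3,s5,s6,s8,s9} on symbol a: members go to different blocks, giving {s3,s6,s8,s9} and {s5}.
No further refinement is possible. Final partition (3 blocks): {s0,s1} | {s3,s6,s8,s9} | {s5}.
State s3 belongs to the block {s3,s6,s8,s9}, which has 4 states.

4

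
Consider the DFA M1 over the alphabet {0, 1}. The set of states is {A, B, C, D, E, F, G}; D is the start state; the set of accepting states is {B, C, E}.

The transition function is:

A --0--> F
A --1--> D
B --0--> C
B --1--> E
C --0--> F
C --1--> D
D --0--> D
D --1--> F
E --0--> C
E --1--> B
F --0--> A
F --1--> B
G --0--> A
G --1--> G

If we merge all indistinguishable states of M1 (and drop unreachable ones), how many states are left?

First remove the unreachable states {G}; 6 states remain.
Start with accepting vs non-accepting: {B,C,E} | {A,D,F}.
Refine {B,C,E} on symbol 0: members go to different blocks, giving {B,E} and {C}.
Refine {A,D,F} on symbol 1: members go to different blocks, giving {A,D} and {F}.
Split {A,D} by δ(·,0) → {A} and {D}.
No further refinement is possible. Final partition (5 blocks): {B,E} | {A} | {C} | {F} | {D}.

5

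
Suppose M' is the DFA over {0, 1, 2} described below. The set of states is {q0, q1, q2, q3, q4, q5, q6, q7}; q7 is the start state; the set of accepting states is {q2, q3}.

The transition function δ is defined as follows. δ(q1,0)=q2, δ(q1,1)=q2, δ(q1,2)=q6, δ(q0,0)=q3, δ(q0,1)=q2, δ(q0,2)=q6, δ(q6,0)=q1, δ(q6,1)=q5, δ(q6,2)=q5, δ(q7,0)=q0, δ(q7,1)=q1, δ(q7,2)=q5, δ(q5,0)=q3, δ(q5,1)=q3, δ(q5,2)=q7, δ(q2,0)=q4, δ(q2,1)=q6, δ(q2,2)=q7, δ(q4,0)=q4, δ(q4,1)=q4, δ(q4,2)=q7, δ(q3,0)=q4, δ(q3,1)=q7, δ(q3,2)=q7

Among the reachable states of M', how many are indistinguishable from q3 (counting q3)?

2

Initial partition by acceptance: {q2,q3} | {q0,q1,q4,q5,q6,q7}.
Refine {q0,q1,q4,q5,q6,q7} on symbol 0: members go to different blocks, giving {q0,q1,q5} and {q4,q6,q7}.
Split {q4,q6,q7} by δ(·,0) → {q6,q7} and {q4}.
Stable partition: {q2,q3} | {q0,q1,q5} | {q6,q7} | {q4} — 4 equivalence classes.
State q3 belongs to the block {q2,q3}, which has 2 states.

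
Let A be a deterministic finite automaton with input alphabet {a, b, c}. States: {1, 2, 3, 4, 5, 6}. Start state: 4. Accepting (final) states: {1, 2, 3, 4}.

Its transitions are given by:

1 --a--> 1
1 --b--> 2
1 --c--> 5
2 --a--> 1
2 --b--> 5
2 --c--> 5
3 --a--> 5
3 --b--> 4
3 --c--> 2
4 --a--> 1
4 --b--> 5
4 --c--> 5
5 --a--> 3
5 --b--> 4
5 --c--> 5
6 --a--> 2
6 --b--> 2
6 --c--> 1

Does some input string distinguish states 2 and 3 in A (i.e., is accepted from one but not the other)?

Yes

States {6} cannot be reached from the start state, so discard them.
Initial partition by acceptance: {1,2,3,4} | {5}.
Refine {1,2,3,4} on symbol a: members go to different blocks, giving {1,2,4} and {3}.
On input b, block {1,2,4} splits into {2,4} and {1}.
The partition is now stable with 4 blocks: {2,4} | {5} | {3} | {1}.
2 and 3 end up in different blocks, so they are distinguishable. For instance, the string 'a' is accepted from only 2.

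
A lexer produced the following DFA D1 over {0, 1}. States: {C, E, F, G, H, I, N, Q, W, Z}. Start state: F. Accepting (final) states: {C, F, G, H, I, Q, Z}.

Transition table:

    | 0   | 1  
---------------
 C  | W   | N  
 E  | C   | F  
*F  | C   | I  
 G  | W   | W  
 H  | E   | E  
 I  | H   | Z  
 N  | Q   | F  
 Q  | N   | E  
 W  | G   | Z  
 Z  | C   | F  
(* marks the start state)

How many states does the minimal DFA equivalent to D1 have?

All states are reachable from the start state.
Start with accepting vs non-accepting: {C,F,G,H,I,Q,Z} | {E,N,W}.
On input 0, block {C,F,G,H,I,Q,Z} splits into {C,G,H,Q} and {F,I,Z}.
Stable partition: {C,G,H,Q} | {E,N,W} | {F,I,Z} — 3 equivalence classes.

3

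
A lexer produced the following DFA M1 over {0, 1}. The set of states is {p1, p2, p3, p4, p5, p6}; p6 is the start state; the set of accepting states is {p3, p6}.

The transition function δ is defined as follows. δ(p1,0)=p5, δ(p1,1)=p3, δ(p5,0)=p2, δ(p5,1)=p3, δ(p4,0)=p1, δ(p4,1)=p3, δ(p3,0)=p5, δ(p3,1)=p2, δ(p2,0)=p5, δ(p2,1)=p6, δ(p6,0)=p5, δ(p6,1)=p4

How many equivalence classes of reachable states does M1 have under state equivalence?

2

All states are reachable from the start state.
Start with accepting vs non-accepting: {p3,p6} | {p1,p2,p4,p5}.
Stable partition: {p3,p6} | {p1,p2,p4,p5} — 2 equivalence classes.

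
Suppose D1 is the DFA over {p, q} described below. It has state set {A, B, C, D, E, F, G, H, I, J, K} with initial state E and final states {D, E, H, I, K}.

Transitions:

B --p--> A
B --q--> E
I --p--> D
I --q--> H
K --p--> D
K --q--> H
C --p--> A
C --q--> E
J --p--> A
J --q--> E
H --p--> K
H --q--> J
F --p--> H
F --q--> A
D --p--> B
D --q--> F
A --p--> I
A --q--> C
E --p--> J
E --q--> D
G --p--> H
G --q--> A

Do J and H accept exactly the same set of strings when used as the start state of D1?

No

Reachable states from the start: {A,B,C,D,E,F,H,I,J,K}. Unreachable: {G} — drop them.
Initial partition by acceptance: {D,E,H,I,K} | {A,B,C,F,J}.
Refine {D,E,H,I,K} on symbol p: members go to different blocks, giving {H,I,K} and {D,E}.
Split {H,I,K} by δ(·,p) → {I,K} and {H}.
Split {A,B,C,F,J} by δ(·,p) → {B,C,J} and {A} and {F}.
Refine {D,E} on symbol q: members go to different blocks, giving {D} and {E}.
No further refinement is possible. Final partition (7 blocks): {I,K} | {B,C,J} | {D} | {H} | {A} | {F} | {E}.
J and H end up in different blocks, so they are distinguishable. For instance, the string 'ε' is accepted from only H.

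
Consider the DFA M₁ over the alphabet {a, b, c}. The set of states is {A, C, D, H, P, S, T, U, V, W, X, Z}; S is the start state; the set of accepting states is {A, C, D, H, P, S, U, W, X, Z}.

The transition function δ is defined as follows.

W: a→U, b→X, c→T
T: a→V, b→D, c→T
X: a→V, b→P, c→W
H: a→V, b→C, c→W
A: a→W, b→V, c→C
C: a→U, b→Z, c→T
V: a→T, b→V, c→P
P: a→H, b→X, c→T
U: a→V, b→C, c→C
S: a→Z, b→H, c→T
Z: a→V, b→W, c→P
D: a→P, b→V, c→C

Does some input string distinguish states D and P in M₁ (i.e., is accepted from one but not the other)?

Reachable states from the start: {C,D,H,P,S,T,U,V,W,X,Z}. Unreachable: {A} — drop them.
Start with accepting vs non-accepting: {C,D,H,P,S,U,W,X,Z} | {T,V}.
Refine {C,D,H,P,S,U,W,X,Z} on symbol a: members go to different blocks, giving {C,D,P,S,W} and {H,U,X,Z}.
Refine {C,D,P,S,W} on symbol a: members go to different blocks, giving {C,P,S,W} and {D}.
Refine {T,V} on symbol b: members go to different blocks, giving {V} and {T}.
Stable partition: {C,P,S,W} | {V} | {H,U,X,Z} | {D} | {T} — 5 equivalence classes.
D and P end up in different blocks, so they are distinguishable. For instance, the string 'b' is accepted from only P.

Yes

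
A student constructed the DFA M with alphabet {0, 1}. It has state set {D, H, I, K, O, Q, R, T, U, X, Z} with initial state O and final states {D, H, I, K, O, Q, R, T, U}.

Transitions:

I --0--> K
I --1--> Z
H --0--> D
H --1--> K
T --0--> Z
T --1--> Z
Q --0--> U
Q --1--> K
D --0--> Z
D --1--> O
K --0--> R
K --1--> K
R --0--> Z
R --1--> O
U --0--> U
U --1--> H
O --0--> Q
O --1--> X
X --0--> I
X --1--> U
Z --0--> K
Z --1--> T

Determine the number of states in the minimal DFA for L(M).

All states are reachable from the start state.
Initial partition by acceptance: {D,H,I,K,O,Q,R,T,U} | {X,Z}.
On input 0, block {D,H,I,K,O,Q,R,T,U} splits into {H,I,K,O,Q,U} and {D,R,T}.
Split {H,I,K,O,Q,U} by δ(·,0) → {I,O,Q,U} and {H,K}.
Refine {I,O,Q,U} on symbol 0: members go to different blocks, giving {O,Q,U} and {I}.
Refine {O,Q,U} on symbol 1: members go to different blocks, giving {Q,U} and {O}.
Refine {X,Z} on symbol 0: members go to different blocks, giving {Z} and {X}.
Split {D,R,T} by δ(·,1) → {D,R} and {T}.
Stable partition: {Q,U} | {Z} | {D,R} | {H,K} | {I} | {O} | {X} | {T} — 8 equivalence classes.

8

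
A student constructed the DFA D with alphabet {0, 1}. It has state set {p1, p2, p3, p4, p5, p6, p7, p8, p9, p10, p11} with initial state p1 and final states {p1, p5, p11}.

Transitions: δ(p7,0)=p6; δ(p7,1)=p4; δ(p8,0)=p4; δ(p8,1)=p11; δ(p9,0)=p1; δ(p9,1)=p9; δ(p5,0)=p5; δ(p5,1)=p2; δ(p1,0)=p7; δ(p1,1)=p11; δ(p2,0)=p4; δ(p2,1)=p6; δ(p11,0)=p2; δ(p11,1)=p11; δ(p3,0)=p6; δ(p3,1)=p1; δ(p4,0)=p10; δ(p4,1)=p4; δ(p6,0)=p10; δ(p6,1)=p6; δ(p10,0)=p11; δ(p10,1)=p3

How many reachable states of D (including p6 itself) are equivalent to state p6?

First remove the unreachable states {p5,p8,p9}; 8 states remain.
Initial partition by acceptance: {p1,p11} | {p2,p3,p4,p6,p7,p10}.
Refine {p2,p3,p4,p6,p7,p10} on symbol 0: members go to different blocks, giving {p2,p3,p4,p6,p7} and {p10}.
On input 0, block {p2,p3,p4,p6,p7} splits into {p2,p3,p7} and {p4,p6}.
Split {p2,p3,p7} by δ(·,1) → {p2,p7} and {p3}.
No further refinement is possible. Final partition (5 blocks): {p1,p11} | {p2,p7} | {p10} | {p4,p6} | {p3}.
The equivalence class containing p6 is {p4,p6}, of size 2.

2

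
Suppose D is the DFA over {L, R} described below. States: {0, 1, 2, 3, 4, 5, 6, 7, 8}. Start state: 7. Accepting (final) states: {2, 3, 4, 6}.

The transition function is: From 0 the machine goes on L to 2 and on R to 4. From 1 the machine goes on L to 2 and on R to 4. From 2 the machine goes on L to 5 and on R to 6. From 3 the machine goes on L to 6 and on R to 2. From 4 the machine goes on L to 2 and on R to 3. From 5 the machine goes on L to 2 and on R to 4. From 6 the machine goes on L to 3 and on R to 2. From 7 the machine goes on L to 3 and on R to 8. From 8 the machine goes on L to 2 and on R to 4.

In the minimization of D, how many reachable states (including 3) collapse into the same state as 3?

Reachable states from the start: {2,3,4,5,6,7,8}. Unreachable: {0,1} — drop them.
Start with accepting vs non-accepting: {2,3,4,6} | {5,7,8}.
Refine {2,3,4,6} on symbol L: members go to different blocks, giving {3,4,6} and {2}.
Refine {3,4,6} on symbol L: members go to different blocks, giving {3,6} and {4}.
Refine {5,7,8} on symbol L: members go to different blocks, giving {5,8} and {7}.
The partition is now stable with 5 blocks: {3,6} | {5,8} | {2} | {4} | {7}.
State 3 belongs to the block {3,6}, which has 2 states.

2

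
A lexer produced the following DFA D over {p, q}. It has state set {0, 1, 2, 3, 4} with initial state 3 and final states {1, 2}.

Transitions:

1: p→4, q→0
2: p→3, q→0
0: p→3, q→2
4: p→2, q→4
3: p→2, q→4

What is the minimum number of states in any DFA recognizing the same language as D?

States {1} cannot be reached from the start state, so discard them.
Initial partition by acceptance: {2} | {0,3,4}.
On input p, block {0,3,4} splits into {3,4} and {0}.
No further refinement is possible. Final partition (3 blocks): {2} | {3,4} | {0}.

3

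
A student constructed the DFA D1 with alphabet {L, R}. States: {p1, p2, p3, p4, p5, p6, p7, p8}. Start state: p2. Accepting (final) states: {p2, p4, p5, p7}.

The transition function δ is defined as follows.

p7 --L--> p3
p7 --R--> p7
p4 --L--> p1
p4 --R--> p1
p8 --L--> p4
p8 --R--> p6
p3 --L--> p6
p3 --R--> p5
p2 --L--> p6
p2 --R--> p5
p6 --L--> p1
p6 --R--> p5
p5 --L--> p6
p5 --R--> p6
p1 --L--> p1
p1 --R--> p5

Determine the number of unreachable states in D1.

BFS from p2 reaches {p1, p2, p5, p6}; the 4 state(s) p3, p4, p7, p8 are never visited.

4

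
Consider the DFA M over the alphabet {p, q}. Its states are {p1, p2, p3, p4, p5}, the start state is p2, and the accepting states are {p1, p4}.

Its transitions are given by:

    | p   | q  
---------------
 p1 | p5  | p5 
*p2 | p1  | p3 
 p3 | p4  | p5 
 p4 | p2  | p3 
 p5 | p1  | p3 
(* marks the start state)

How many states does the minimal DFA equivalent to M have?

2

Every state is reachable, so we keep all 5.
Start with accepting vs non-accepting: {p1,p4} | {p2,p3,p5}.
The partition is now stable with 2 blocks: {p1,p4} | {p2,p3,p5}.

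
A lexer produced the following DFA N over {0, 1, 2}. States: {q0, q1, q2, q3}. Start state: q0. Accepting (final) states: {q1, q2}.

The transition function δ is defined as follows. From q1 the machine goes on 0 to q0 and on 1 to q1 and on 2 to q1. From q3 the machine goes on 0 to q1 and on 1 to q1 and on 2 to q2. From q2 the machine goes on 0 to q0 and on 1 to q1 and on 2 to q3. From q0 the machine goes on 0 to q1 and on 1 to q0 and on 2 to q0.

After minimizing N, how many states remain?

States {q2,q3} cannot be reached from the start state, so discard them.
P0 = {q1} | {q0}.
Stable partition: {q1} | {q0} — 2 equivalence classes.

2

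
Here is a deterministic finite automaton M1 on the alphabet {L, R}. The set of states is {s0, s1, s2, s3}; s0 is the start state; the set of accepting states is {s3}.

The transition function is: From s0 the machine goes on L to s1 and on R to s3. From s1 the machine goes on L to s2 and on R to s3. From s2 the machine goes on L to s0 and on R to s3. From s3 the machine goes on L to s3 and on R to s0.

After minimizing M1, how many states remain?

Initial partition by acceptance: {s3} | {s0,s1,s2}.
The partition is now stable with 2 blocks: {s3} | {s0,s1,s2}.

2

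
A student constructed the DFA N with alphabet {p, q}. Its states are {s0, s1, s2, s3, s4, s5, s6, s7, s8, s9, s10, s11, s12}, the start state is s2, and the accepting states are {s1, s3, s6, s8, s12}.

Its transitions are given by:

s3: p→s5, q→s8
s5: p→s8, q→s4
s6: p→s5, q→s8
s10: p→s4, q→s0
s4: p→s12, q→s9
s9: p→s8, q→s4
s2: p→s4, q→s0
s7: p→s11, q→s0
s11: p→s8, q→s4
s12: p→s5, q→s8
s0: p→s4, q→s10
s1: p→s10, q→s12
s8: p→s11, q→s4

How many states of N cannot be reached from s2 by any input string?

BFS from s2 reaches {s0, s2, s4, s5, s8, s9, s10, s11, s12}; the 4 state(s) s1, s3, s6, s7 are never visited.

4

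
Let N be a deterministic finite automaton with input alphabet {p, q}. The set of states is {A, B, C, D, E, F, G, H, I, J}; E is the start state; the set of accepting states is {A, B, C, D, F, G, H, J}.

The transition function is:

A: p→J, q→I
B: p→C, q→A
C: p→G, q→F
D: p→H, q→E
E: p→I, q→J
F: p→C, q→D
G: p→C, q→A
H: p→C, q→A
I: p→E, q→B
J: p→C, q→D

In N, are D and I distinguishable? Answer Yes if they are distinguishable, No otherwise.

Yes

All states are reachable from the start state.
P0 = {A,B,C,D,F,G,H,J} | {E,I}.
Split {A,B,C,D,F,G,H,J} by δ(·,q) → {B,C,F,G,H,J} and {A,D}.
On input q, block {B,C,F,G,H,J} splits into {B,F,G,H,J} and {C}.
No further refinement is possible. Final partition (4 blocks): {B,F,G,H,J} | {E,I} | {A,D} | {C}.
D and I end up in different blocks, so they are distinguishable. For instance, the string 'ε' is accepted from only D.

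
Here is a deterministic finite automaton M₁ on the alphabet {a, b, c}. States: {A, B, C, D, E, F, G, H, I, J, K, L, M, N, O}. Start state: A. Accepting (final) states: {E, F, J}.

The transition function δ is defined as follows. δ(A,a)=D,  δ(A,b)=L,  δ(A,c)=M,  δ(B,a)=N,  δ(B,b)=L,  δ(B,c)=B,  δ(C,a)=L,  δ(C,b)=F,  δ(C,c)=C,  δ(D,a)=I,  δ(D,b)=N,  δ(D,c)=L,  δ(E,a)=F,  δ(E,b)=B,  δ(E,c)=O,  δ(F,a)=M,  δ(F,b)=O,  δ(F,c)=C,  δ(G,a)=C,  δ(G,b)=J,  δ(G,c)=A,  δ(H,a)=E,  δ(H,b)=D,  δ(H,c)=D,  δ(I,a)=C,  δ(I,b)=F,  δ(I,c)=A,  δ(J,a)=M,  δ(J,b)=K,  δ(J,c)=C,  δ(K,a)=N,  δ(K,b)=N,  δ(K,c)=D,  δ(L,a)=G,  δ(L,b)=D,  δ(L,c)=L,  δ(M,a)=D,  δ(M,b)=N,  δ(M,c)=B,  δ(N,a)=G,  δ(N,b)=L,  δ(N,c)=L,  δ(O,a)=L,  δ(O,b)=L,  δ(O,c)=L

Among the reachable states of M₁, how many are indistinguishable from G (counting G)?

States {E,H} cannot be reached from the start state, so discard them.
P0 = {F,J} | {A,B,C,D,G,I,K,L,M,N,O}.
On input b, block {A,B,C,D,G,I,K,L,M,N,O} splits into {A,B,D,K,L,M,N,O} and {C,G,I}.
Refine {A,B,D,K,L,M,N,O} on symbol a: members go to different blocks, giving {A,B,K,M,O} and {D,L,N}.
On input c, block {A,B,K,M,O} splits into {A,B,M} and {K,O}.
Split {C,G,I} by δ(·,a) → {G,I} and {C}.
No further refinement is possible. Final partition (6 blocks): {F,J} | {A,B,M} | {G,I} | {D,L,N} | {K,O} | {C}.
The equivalence class containing G is {G,I}, of size 2.

2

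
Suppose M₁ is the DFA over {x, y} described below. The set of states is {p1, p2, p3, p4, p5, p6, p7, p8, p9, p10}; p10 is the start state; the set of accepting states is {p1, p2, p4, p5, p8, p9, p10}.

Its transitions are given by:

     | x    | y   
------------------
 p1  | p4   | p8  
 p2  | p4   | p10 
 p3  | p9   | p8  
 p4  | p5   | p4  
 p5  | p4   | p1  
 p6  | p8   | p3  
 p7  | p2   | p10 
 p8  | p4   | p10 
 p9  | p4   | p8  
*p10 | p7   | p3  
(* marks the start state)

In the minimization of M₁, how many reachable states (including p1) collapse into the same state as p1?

States {p6} cannot be reached from the start state, so discard them.
Initial partition by acceptance: {p1,p2,p4,p5,p8,p9,p10} | {p3,p7}.
Refine {p1,p2,p4,p5,p8,p9,p10} on symbol x: members go to different blocks, giving {p1,p2,p4,p5,p8,p9} and {p10}.
Split {p1,p2,p4,p5,p8,p9} by δ(·,y) → {p1,p4,p5,p9} and {p2,p8}.
On input y, block {p1,p4,p5,p9} splits into {p1,p9} and {p4,p5}.
On input x, block {p3,p7} splits into {p3} and {p7}.
Split {p4,p5} by δ(·,y) → {p4} and {p5}.
Stable partition: {p1,p9} | {p3} | {p10} | {p2,p8} | {p4} | {p7} | {p5} — 7 equivalence classes.
The equivalence class containing p1 is {p1,p9}, of size 2.

2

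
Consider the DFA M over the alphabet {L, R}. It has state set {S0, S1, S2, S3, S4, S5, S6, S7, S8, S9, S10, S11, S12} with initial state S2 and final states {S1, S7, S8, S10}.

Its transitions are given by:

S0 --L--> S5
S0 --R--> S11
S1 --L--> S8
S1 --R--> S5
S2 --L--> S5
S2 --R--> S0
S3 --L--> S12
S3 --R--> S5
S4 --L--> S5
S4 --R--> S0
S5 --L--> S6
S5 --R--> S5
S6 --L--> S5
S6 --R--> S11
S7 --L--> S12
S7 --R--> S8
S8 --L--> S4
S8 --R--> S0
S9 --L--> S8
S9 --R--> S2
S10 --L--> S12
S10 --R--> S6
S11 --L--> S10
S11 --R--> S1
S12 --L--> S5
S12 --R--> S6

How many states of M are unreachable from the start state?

3

Starting at S2 and following transitions, the reachable set is {S0, S1, S2, S4, S5, S6, S8, S10, S11, S12}. That leaves S3, S7, S9 unreachable — 3 in total.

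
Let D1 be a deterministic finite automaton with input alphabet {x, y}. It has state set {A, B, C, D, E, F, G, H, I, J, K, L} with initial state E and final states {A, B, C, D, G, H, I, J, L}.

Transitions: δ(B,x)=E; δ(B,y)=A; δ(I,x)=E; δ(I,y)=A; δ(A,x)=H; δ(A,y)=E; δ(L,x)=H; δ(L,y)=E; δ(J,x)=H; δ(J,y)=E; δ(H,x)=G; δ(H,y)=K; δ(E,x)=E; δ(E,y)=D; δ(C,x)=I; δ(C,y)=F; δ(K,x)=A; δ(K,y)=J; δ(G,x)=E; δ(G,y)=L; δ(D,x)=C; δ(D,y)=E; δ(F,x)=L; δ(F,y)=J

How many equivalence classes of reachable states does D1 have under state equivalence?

5

First remove the unreachable states {B}; 11 states remain.
Initial partition by acceptance: {A,C,D,G,H,I,J,L} | {E,F,K}.
Split {A,C,D,G,H,I,J,L} by δ(·,x) → {A,C,D,H,J,L} and {G,I}.
On input x, block {A,C,D,H,J,L} splits into {A,D,J,L} and {C,H}.
Refine {E,F,K} on symbol x: members go to different blocks, giving {F,K} and {E}.
No further refinement is possible. Final partition (5 blocks): {A,D,J,L} | {F,K} | {G,I} | {C,H} | {E}.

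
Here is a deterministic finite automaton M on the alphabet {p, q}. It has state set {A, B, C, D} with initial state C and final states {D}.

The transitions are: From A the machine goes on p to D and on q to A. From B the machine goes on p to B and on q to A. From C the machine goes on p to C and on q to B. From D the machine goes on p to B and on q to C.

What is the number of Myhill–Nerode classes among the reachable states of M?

4

All states are reachable from the start state.
Initial partition by acceptance: {D} | {A,B,C}.
Split {A,B,C} by δ(·,p) → {B,C} and {A}.
On input q, block {B,C} splits into {B} and {C}.
Stable partition: {D} | {B} | {A} | {C} — 4 equivalence classes.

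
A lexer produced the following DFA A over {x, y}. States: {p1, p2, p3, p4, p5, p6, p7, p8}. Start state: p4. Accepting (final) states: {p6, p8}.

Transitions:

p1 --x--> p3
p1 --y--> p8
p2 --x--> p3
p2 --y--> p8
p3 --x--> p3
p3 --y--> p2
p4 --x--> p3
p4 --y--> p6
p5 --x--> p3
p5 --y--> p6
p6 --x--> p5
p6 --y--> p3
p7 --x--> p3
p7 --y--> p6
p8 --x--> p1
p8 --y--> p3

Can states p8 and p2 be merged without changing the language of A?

No

First remove the unreachable states {p7}; 7 states remain.
P0 = {p6,p8} | {p1,p2,p3,p4,p5}.
On input y, block {p1,p2,p3,p4,p5} splits into {p1,p2,p4,p5} and {p3}.
Stable partition: {p6,p8} | {p1,p2,p4,p5} | {p3} — 3 equivalence classes.
p8 and p2 end up in different blocks, so they are distinguishable. For instance, the string 'ε' is accepted from only p8.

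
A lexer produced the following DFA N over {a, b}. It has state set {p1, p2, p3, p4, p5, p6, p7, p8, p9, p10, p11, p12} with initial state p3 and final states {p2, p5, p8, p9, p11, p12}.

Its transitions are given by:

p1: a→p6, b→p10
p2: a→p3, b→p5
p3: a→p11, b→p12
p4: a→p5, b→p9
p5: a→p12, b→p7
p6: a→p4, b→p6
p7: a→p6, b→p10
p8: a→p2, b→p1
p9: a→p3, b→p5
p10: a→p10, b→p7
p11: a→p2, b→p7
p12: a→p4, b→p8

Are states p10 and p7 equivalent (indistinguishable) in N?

No

P0 = {p2,p5,p8,p9,p11,p12} | {p1,p3,p4,p6,p7,p10}.
Refine {p2,p5,p8,p9,p11,p12} on symbol a: members go to different blocks, giving {p2,p9,p12} and {p5,p8,p11}.
Refine {p1,p3,p4,p6,p7,p10} on symbol a: members go to different blocks, giving {p1,p6,p7,p10} and {p3,p4}.
On input a, block {p1,p6,p7,p10} splits into {p1,p7,p10} and {p6}.
Refine {p1,p7,p10} on symbol a: members go to different blocks, giving {p1,p7} and {p10}.
No further refinement is possible. Final partition (6 blocks): {p2,p9,p12} | {p1,p7} | {p5,p8,p11} | {p3,p4} | {p6} | {p10}.
p10 and p7 end up in different blocks, so they are distinguishable. For instance, the string 'aaa' is accepted from only p7.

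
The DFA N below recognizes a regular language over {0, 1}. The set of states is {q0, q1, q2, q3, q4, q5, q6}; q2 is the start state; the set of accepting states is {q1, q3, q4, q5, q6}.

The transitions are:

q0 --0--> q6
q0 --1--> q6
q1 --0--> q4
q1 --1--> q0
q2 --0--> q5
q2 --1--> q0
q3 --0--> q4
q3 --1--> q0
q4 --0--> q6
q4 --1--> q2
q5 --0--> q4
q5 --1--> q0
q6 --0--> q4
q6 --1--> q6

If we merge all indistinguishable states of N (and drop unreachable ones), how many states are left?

5

States {q1,q3} cannot be reached from the start state, so discard them.
Initial partition by acceptance: {q4,q5,q6} | {q0,q2}.
Split {q4,q5,q6} by δ(·,1) → {q4,q5} and {q6}.
Refine {q4,q5} on symbol 0: members go to different blocks, giving {q4} and {q5}.
On input 0, block {q0,q2} splits into {q0} and {q2}.
No further refinement is possible. Final partition (5 blocks): {q4} | {q0} | {q6} | {q5} | {q2}.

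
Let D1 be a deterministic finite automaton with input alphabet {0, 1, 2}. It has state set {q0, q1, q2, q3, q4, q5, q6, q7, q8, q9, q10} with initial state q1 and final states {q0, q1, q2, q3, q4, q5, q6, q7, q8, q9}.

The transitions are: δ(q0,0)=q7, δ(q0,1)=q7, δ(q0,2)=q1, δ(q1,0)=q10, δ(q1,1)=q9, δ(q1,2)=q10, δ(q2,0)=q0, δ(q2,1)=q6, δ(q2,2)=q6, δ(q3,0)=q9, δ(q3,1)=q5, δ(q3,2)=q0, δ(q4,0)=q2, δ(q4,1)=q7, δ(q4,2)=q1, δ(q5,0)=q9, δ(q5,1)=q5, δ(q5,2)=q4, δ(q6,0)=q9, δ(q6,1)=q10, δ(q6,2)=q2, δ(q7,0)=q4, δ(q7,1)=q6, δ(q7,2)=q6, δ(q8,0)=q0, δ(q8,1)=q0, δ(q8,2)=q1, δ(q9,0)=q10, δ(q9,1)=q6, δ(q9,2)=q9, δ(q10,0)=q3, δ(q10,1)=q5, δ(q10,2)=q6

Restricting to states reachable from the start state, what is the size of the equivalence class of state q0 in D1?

First remove the unreachable states {q8}; 10 states remain.
Initial partition by acceptance: {q0,q1,q2,q3,q4,q5,q6,q7,q9} | {q10}.
On input 0, block {q0,q1,q2,q3,q4,q5,q6,q7,q9} splits into {q0,q2,q3,q4,q5,q6,q7} and {q1,q9}.
Split {q0,q2,q3,q4,q5,q6,q7} by δ(·,0) → {q0,q2,q4,q7} and {q3,q5,q6}.
Split {q0,q2,q4,q7} by δ(·,1) → {q0,q4} and {q2,q7}.
On input 1, block {q1,q9} splits into {q1} and {q9}.
Refine {q3,q5,q6} on symbol 1: members go to different blocks, giving {q3,q5} and {q6}.
The partition is now stable with 7 blocks: {q0,q4} | {q10} | {q1} | {q3,q5} | {q2,q7} | {q9} | {q6}.
State q0 belongs to the block {q0,q4}, which has 2 states.

2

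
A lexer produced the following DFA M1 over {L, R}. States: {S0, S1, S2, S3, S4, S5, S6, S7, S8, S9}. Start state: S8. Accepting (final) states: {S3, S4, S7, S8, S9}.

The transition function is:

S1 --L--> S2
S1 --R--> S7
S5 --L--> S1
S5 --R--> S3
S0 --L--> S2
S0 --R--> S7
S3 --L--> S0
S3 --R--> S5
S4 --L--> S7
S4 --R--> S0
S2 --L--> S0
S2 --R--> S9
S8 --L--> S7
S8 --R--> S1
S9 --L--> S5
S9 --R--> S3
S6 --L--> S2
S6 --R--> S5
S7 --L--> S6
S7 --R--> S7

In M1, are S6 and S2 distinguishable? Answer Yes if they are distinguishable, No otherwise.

States {S4} cannot be reached from the start state, so discard them.
P0 = {S3,S7,S8,S9} | {S0,S1,S2,S5,S6}.
Refine {S3,S7,S8,S9} on symbol L: members go to different blocks, giving {S3,S7,S9} and {S8}.
Refine {S3,S7,S9} on symbol R: members go to different blocks, giving {S7,S9} and {S3}.
Split {S7,S9} by δ(·,R) → {S7} and {S9}.
Refine {S0,S1,S2,S5,S6} on symbol R: members go to different blocks, giving {S0,S1} and {S2} and {S5} and {S6}.
No further refinement is possible. Final partition (8 blocks): {S7} | {S0,S1} | {S8} | {S3} | {S9} | {S2} | {S5} | {S6}.
S6 and S2 end up in different blocks, so they are distinguishable. For instance, the string 'R' is accepted from only S2.

Yes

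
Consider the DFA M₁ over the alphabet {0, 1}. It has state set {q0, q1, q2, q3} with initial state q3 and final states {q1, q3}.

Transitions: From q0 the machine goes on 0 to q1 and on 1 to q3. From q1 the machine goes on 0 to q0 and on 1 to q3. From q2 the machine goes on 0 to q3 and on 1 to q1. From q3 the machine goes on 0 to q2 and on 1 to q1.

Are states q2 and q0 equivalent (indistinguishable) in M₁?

P0 = {q1,q3} | {q0,q2}.
No further refinement is possible. Final partition (2 blocks): {q1,q3} | {q0,q2}.
q2 and q0 lie in the same block of the stable partition, so they are equivalent — no string distinguishes them.

Yes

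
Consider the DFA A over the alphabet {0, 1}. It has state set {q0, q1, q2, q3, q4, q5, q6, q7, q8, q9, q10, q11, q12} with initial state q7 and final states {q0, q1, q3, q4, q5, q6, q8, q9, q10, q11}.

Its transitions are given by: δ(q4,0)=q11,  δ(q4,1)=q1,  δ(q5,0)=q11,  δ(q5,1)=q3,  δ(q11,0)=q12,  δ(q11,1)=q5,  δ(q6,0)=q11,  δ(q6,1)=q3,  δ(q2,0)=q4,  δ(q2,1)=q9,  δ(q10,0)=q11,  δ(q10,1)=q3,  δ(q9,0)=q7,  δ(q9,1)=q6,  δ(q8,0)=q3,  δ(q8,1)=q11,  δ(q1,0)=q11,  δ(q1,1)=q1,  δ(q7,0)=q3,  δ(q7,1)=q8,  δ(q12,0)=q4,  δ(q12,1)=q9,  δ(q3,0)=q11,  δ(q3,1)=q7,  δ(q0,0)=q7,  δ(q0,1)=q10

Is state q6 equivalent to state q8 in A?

States {q0,q2,q10} cannot be reached from the start state, so discard them.
Start with accepting vs non-accepting: {q1,q3,q4,q5,q6,q8,q9,q11} | {q7,q12}.
Split {q1,q3,q4,q5,q6,q8,q9,q11} by δ(·,0) → {q1,q3,q4,q5,q6,q8} and {q9,q11}.
Split {q1,q3,q4,q5,q6,q8} by δ(·,0) → {q1,q3,q4,q5,q6} and {q8}.
Split {q1,q3,q4,q5,q6} by δ(·,1) → {q1,q4,q5,q6} and {q3}.
On input 1, block {q1,q4,q5,q6} splits into {q1,q4} and {q5,q6}.
Refine {q7,q12} on symbol 0: members go to different blocks, giving {q7} and {q12}.
Split {q9,q11} by δ(·,0) → {q9} and {q11}.
No further refinement is possible. Final partition (8 blocks): {q1,q4} | {q7} | {q9} | {q8} | {q3} | {q5,q6} | {q12} | {q11}.
q6 and q8 end up in different blocks, so they are distinguishable. For instance, the string '00' is accepted from only q8.

No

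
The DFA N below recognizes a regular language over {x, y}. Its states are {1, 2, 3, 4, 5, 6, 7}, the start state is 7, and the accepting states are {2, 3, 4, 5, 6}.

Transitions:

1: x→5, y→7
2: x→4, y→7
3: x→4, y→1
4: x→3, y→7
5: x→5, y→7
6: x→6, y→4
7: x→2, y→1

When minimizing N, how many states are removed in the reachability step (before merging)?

1

No path from 7 leads to 6; the other 6 states are all reachable.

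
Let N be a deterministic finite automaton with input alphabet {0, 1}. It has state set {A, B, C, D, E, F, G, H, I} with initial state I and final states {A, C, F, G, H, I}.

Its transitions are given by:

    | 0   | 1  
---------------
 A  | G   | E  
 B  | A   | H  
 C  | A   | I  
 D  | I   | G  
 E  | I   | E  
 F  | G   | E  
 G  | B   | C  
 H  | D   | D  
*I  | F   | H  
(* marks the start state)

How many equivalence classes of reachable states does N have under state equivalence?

Every state is reachable, so we keep all 9.
P0 = {A,C,F,G,H,I} | {B,D,E}.
On input 0, block {A,C,F,G,H,I} splits into {A,C,F,I} and {G,H}.
On input 0, block {A,C,F,I} splits into {A,F} and {C,I}.
Split {B,D,E} by δ(·,0) → {D,E} and {B}.
Split {D,E} by δ(·,1) → {D} and {E}.
On input 0, block {G,H} splits into {G} and {H}.
Split {C,I} by δ(·,1) → {C} and {I}.
The partition is now stable with 8 blocks: {A,F} | {D} | {G} | {C} | {B} | {E} | {H} | {I}.

8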